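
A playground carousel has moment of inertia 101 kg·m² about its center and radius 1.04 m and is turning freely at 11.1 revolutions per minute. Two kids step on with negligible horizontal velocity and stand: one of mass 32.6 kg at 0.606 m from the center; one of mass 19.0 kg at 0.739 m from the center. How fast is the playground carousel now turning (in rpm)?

No external torque acts about the center; L_before = L_after.
Added inertia Σmr² = (32.6)(0.606)² + (19.0)(0.739)² = 22.35 kg·m²; I_f = 101.0 + 22.35 = 123.3 kg·m².
ω_f = I_p ω_i / I_f = (101.0)(11.1) / 123.3 = 9.089 rpm.

ω_f ≈ 9.09 rpm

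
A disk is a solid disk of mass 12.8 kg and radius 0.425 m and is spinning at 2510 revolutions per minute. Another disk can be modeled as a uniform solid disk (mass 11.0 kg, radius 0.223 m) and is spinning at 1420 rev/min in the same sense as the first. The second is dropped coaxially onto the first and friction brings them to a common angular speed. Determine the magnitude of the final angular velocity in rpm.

The coupling torques are internal; angular momentum about the shared axis is conserved.
Moments of inertia: I_A = ½(12.8)(0.425)² = 1.156 kg·m²; I_B = ½(11.0)(0.223)² = 0.2735 kg·m².
Taking A's sense as positive: L = (1.156)(2510) + (0.2735)(1420) = 3290 kg·m²·rpm.
Combined I = 1.156 + 0.2735 = 1.430 kg·m².
ω_f = L / I = 3290 / 1.430 = 2301 rpm.

|ω_f| ≈ 2300 rpm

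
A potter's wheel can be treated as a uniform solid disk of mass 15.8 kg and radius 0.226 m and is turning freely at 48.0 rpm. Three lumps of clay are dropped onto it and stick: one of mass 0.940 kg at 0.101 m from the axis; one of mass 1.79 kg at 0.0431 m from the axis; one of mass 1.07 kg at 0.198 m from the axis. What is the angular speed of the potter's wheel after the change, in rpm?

No external torque acts about the axis; L_before = L_after.
I_p = ½(15.8)(0.226)² = 0.4035 kg·m².
Added inertia Σmr² = (0.940)(0.101)² + (1.79)(0.0431)² + (1.07)(0.198)² = 0.05486 kg·m²; I_f = 0.4035 + 0.05486 = 0.4584 kg·m².
ω_f = I_p ω_i / I_f = (0.4035)(48.0) / 0.4584 = 42.25 rpm.

ω_f ≈ 42.3 rpm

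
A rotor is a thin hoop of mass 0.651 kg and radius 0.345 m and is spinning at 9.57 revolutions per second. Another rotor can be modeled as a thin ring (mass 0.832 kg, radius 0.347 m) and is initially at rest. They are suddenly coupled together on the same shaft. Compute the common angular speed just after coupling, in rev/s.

No external torque acts about the common axis, so total angular momentum is conserved.
Moments of inertia: I_A = (0.651)(0.345)² = 0.07749 kg·m²; I_B = (0.832)(0.347)² = 0.1002 kg·m².
Taking A's sense as positive: L = (0.07749)(9.57) = 0.7415 kg·m²·rev/s.
Combined I = 0.07749 + 0.1002 = 0.1777 kg·m².
ω_f = L / I = 0.7415 / 0.1777 = 4.174 rev/s.

|ω_f| ≈ 4.17 rev/s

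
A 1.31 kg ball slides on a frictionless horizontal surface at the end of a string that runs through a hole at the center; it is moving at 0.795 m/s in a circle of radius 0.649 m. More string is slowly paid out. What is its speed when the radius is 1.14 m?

v₂ ≈ 0.453 m/s

Central (radial) force ⇒ zero torque about the center ⇒ m v r is constant.
v₂ = v₁ r₁ / r₂ = (0.795)(0.649) / (1.14) = 0.4526 m/s.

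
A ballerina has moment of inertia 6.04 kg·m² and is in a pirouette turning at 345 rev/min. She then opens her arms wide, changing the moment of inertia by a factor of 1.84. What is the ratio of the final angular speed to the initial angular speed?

ω₂/ω₁ ≈ 0.543

Angular momentum about the spin axis is conserved since the torque about it is zero.
I₂ = 1.84 × 6.04 = 11.11 kg·m².
ω₂/ω₁ = I₁/I₂ = 6.040 / 11.11 = 0.5435.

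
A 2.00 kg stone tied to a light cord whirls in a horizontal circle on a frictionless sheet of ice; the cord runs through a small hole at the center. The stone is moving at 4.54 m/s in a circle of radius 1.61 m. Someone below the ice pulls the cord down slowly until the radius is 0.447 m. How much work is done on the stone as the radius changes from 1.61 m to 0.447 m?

W ≈ 247 J

Central (radial) force ⇒ zero torque about the center ⇒ m v r is constant.
v₂ = v₁ r₁ / r₂ = (4.54)(1.61) / (0.447) = 16.35 m/s.
W = ΔKE = ½m(v₂² − v₁²) = 246.8 J.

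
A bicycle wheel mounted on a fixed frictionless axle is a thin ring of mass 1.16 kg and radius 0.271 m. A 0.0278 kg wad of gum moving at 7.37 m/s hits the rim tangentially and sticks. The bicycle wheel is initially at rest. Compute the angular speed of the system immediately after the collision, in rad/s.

|ω_f| ≈ 0.637 rad/s

The axle reaction passes through the axle and exerts no torque about it; angular momentum about the axle is conserved through the impact.
I_p = (1.16)(0.271)² = 0.08519 kg·m². Taking the sense of the wad of gum's angular momentum as positive, L_{wad} = m v R = (0.0278)(7.37)(0.271) = 0.05552 kg·m²/s.
L_i = 0 + 0.05552 = 0.05552 kg·m²/s.
After sticking, I_f = I_p + m R² = 0.08519 + (0.0278)(0.271)² = 0.08723 kg·m².
ω_f = L_i / I_f = 0.05552 / 0.08723 = 0.6365 rad/s.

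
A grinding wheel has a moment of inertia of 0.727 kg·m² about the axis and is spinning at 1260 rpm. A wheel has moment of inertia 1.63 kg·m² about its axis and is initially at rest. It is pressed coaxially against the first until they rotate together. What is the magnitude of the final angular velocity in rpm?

No external torque acts about the common axis, so total angular momentum is conserved.
Taking A's sense as positive: L = (0.7270)(1260) = 916.0 kg·m²·rpm.
Combined I = 0.7270 + 1.630 = 2.357 kg·m².
ω_f = L / I = 916.0 / 2.357 = 388.6 rpm.

|ω_f| ≈ 389 rpm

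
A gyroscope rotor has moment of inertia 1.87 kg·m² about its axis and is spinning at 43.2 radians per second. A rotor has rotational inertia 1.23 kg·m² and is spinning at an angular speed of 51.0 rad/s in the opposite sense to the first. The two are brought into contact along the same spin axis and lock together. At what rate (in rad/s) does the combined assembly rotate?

The coupling torques are internal; angular momentum about the shared axis is conserved.
Taking A's sense as positive: L = (1.870)(43.2) − (1.230)(51.0) = 18.05 kg·m²·rad/s.
Combined I = 1.870 + 1.230 = 3.100 kg·m².
ω_f = L / I = 18.05 / 3.100 = 5.824 rad/s.

|ω_f| ≈ 5.82 rad/s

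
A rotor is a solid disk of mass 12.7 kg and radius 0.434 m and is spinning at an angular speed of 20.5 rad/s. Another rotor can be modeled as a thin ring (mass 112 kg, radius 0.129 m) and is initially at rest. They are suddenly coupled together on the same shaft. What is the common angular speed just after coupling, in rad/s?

The coupling torques are internal; angular momentum about the shared axis is conserved.
Moments of inertia: I_A = ½(12.7)(0.434)² = 1.196 kg·m²; I_B = (112)(0.129)² = 1.864 kg·m².
Taking A's sense as positive: L = (1.196)(20.5) = 24.52 kg·m²·rad/s.
Combined I = 1.196 + 1.864 = 3.060 kg·m².
ω_f = L / I = 24.52 / 3.060 = 8.013 rad/s.

|ω_f| ≈ 8.01 rad/s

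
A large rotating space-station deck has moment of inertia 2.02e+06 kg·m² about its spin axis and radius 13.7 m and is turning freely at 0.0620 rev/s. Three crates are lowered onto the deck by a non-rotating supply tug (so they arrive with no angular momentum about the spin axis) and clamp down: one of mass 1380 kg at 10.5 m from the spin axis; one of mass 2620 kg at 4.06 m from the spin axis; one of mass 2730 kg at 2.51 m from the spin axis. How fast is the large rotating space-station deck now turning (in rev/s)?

No external torque acts about the spin axis; L_before = L_after.
Added inertia Σmr² = (1380)(10.5)² + (2620)(4.06)² + (2730)(2.51)² = 2.125e+05 kg·m²; I_f = 2.020e+06 + 2.125e+05 = 2.233e+06 kg·m².
ω_f = I_p ω_i / I_f = (2.020e+06)(0.0620) / 2.233e+06 = 0.05610 rev/s.

ω_f ≈ 0.0561 rev/s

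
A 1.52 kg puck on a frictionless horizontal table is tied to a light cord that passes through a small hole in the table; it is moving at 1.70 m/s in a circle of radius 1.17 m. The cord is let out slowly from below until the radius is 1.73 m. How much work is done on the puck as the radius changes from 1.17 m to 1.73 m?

The only horizontal force on the mass is along the cord (radial), so it exerts no torque about the hole and angular momentum m v r is conserved.
v₂ = v₁ r₁ / r₂ = (1.70)(1.17) / (1.73) = 1.150 m/s.
W = ΔKE = ½m(v₂² − v₁²) = -1.192 J.

W ≈ -1.19 J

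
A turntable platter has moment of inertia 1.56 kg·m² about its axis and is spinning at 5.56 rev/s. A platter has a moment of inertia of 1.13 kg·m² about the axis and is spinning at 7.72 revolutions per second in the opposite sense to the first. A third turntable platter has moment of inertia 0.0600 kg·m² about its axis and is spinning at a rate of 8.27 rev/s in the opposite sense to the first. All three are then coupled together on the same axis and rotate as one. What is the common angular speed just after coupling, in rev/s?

No external torque acts about the common axis, so total angular momentum is conserved.
Taking A's sense as positive: L = (1.560)(5.56) − (1.130)(7.72) − (0.06000)(8.27) = -0.5462 kg·m²·rev/s.
Combined I = 1.560 + 1.130 + 0.06000 = 2.750 kg·m².
ω_f = L / I = -0.5462 / 2.750 = -0.1986 rev/s.

|ω_f| ≈ 0.199 rev/s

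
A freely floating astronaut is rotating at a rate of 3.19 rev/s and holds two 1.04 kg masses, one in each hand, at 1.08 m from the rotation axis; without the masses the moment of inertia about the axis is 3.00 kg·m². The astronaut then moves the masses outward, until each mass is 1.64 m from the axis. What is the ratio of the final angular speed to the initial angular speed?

ω₂/ω₁ ≈ 0.631

With no external torque about the axis, L is conserved: I₁ω₁ = I₂ω₂.
I₁ = 3.00 + 2(1.04)(1.08)² = 5.426 kg·m²; I₂ = 3.00 + 2(1.04)(1.64)² = 8.594 kg·m².
ω₂/ω₁ = I₁/I₂ = 5.426 / 8.594 = 0.6314.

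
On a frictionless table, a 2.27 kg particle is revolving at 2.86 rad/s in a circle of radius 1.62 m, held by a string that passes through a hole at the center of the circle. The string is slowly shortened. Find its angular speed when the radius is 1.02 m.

No torque about the axis ⇒ m r₁² ω₁ = m r₂² ω₂.
ω₂ = ω₁ (r₁/r₂)² = (2.86)(1.62/1.02)² = 7.214 rad/s.

ω₂ ≈ 7.21 rad/s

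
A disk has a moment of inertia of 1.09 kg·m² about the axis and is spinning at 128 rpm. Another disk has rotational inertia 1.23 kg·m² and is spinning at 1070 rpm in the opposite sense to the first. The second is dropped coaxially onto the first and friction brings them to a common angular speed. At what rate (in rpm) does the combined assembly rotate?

No external torque acts about the common axis, so total angular momentum is conserved.
Taking A's sense as positive: L = (1.090)(128) − (1.230)(1070) = -1177 kg·m²·rpm.
Combined I = 1.090 + 1.230 = 2.320 kg·m².
ω_f = L / I = -1177 / 2.320 = -507.1 rpm.

|ω_f| ≈ 507 rpm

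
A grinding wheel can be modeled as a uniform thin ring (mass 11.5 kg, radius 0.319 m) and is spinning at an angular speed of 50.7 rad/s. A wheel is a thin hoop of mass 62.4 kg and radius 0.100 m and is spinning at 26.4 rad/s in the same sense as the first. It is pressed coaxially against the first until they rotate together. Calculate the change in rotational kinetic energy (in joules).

ΔKE ≈ -120 J

No external torque acts about the common axis, so total angular momentum is conserved.
Moments of inertia: I_A = (11.5)(0.319)² = 1.170 kg·m²; I_B = (62.4)(0.100)² = 0.6240 kg·m².
Taking A's sense as positive: L = (1.170)(50.7) + (0.6240)(26.4) = 75.81 kg·m²·rad/s.
Combined I = 1.170 + 0.6240 = 1.794 kg·m².
ω_f = L / I = 75.81 / 1.794 = 42.25 rad/s.
KE_i = ½ΣIω² = 1722 J; KE_f = ½(1.794)(42.25)² = 1601 J.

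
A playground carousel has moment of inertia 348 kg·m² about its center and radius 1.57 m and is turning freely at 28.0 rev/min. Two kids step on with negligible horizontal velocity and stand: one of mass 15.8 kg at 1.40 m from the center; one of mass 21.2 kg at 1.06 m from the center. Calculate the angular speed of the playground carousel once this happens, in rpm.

ω_f ≈ 24.2 rpm

The added mass arrives with no angular momentum about the center, and any external torque about the center is negligible, so the system's angular momentum is conserved.
Added inertia Σmr² = (15.8)(1.40)² + (21.2)(1.06)² = 54.79 kg·m²; I_f = 348.0 + 54.79 = 402.8 kg·m².
ω_f = I_p ω_i / I_f = (348.0)(28.0) / 402.8 = 24.19 rpm.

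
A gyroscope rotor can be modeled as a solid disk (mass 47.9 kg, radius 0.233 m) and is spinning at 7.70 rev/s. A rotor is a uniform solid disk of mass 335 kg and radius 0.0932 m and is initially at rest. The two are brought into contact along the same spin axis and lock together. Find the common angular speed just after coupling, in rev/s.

|ω_f| ≈ 3.63 rev/s

The coupling torques are internal; angular momentum about the shared axis is conserved.
Moments of inertia: I_A = ½(47.9)(0.233)² = 1.300 kg·m²; I_B = ½(335)(0.0932)² = 1.455 kg·m².
Taking A's sense as positive: L = (1.300)(7.70) = 10.01 kg·m²·rev/s.
Combined I = 1.300 + 1.455 = 2.755 kg·m².
ω_f = L / I = 10.01 / 2.755 = 3.634 rev/s.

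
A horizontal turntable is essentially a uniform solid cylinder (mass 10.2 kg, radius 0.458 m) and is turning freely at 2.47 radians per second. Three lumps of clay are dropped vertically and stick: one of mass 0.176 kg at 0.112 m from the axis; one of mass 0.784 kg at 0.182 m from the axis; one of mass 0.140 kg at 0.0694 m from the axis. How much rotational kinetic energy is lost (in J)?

The added mass arrives with no angular momentum about the axis, and any external torque about the axis is negligible, so the system's angular momentum is conserved.
I_p = ½(10.2)(0.458)² = 1.070 kg·m².
Added inertia Σmr² = (0.176)(0.112)² + (0.784)(0.182)² + (0.140)(0.0694)² = 0.02885 kg·m²; I_f = 1.070 + 0.02885 = 1.099 kg·m².
ω_f = I_p ω_i / I_f = (1.070)(2.47) / 1.099 = 2.405 rad/s.
KE_i = ½(1.070)(2.470 rad/s)² = 3.263 J; KE_f = ½(1.099)(2.405)² = 3.178 J.

energy lost ≈ 0.0857 J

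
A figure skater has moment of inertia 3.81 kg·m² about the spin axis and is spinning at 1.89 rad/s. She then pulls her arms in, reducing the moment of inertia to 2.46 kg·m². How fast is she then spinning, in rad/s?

With no external torque about the axis, L is conserved: I₁ω₁ = I₂ω₂.
ω₂ = I₁ω₁ / I₂ = (3.810)(1.89 rad/s) / (2.460) = 2.927 rad/s.

ω₂ ≈ 2.93 rad/s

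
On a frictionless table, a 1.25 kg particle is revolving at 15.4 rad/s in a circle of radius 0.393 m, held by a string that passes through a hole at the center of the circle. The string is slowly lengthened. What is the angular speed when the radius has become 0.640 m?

No torque about the axis ⇒ m r₁² ω₁ = m r₂² ω₂.
ω₂ = ω₁ (r₁/r₂)² = (15.4)(0.393/0.640)² = 5.807 rad/s.

ω₂ ≈ 5.81 rad/s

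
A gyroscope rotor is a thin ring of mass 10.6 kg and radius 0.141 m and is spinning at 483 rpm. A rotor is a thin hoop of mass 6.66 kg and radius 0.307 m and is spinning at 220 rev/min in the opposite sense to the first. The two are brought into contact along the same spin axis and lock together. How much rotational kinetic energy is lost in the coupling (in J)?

No external torque acts about the common axis, so total angular momentum is conserved.
Moments of inertia: I_A = (10.6)(0.141)² = 0.2107 kg·m²; I_B = (6.66)(0.307)² = 0.6277 kg·m².
Taking A's sense as positive: L = (0.2107)(483) − (0.6277)(220) = -36.31 kg·m²·rpm.
Combined I = 0.2107 + 0.6277 = 0.8384 kg·m².
ω_f = L / I = -36.31 / 0.8384 = -43.30 rpm.
KE_i = ½ΣIω² = 436.1 J; KE_f = ½(0.8384)(4.535)² = 8.621 J.

ΔKE lost ≈ 428 J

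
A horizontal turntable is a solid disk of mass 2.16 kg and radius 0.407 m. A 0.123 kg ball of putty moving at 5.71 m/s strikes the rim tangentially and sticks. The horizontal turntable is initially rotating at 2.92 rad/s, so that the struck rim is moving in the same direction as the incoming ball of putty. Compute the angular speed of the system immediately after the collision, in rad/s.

About the axle the impulsive forces during the collision are internal, so angular momentum about that axis is conserved.
I_p = ½(2.16)(0.407)² = 0.1789 kg·m². Taking the sense of the ball of putty's angular momentum as positive, L_{ball} = m v R = (0.123)(5.71)(0.407) = 0.2858 kg·m²/s.
L_i = +I_p ω_p + m v R = +(0.1789)(2.92) + 0.2858 = 0.8082 kg·m²/s.
After sticking, I_f = I_p + m R² = 0.1789 + (0.123)(0.407)² = 0.1993 kg·m².
ω_f = L_i / I_f = 0.8082 / 0.1993 = 4.056 rad/s.

|ω_f| ≈ 4.06 rad/s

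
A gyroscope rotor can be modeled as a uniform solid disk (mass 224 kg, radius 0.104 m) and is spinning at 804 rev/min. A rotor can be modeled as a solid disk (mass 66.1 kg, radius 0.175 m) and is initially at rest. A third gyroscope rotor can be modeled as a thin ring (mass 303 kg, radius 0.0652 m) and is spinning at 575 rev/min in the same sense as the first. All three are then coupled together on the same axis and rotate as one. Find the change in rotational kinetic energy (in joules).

The coupling torques are internal; angular momentum about the shared axis is conserved.
Moments of inertia: I_A = ½(224)(0.104)² = 1.211 kg·m²; I_B = ½(66.1)(0.175)² = 1.012 kg·m²; I_C = (303)(0.0652)² = 1.288 kg·m².
Taking A's sense as positive: L = (1.211)(804) + (1.288)(575) = 1715 kg·m²·rpm.
Combined I = 1.211 + 1.012 + 1.288 = 3.512 kg·m².
ω_f = L / I = 1715 / 3.512 = 488.3 rpm.
KE_i = ½ΣIω² = 6629 J; KE_f = ½(3.512)(51.13)² = 4590 J.

ΔKE ≈ -2040 J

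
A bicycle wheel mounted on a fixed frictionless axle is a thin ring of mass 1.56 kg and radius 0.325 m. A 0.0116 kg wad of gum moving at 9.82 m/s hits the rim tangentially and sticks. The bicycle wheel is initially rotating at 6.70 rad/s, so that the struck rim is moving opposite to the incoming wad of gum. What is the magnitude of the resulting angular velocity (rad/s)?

|ω_f| ≈ 6.43 rad/s

About the axle the impulsive forces during the collision are internal, so angular momentum about that axis is conserved.
I_p = (1.56)(0.325)² = 0.1648 kg·m². Taking the sense of the wad of gum's angular momentum as positive, L_{wad} = m v R = (0.0116)(9.82)(0.325) = 0.03702 kg·m²/s.
L_i = −I_p ω_p + m v R = −(0.1648)(6.70) + 0.03702 = -1.067 kg·m²/s.
After sticking, I_f = I_p + m R² = 0.1648 + (0.0116)(0.325)² = 0.1660 kg·m².
ω_f = L_i / I_f = -1.067 / 0.1660 = -6.428 rad/s.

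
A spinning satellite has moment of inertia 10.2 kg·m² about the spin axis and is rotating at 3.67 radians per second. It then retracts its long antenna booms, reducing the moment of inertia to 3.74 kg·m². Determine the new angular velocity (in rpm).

ω₂ ≈ 95.6 rpm

With no external torque about the axis, L is conserved: I₁ω₁ = I₂ω₂.
ω₂ = I₁ω₁ / I₂ = (10.20)(3.67 rad/s) / (3.740) = 10.01 rad/s = 95.58 rpm.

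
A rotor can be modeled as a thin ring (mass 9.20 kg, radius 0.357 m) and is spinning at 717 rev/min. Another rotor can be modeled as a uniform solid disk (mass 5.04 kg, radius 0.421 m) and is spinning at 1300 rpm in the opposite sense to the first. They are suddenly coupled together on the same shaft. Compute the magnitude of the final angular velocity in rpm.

No external torque acts about the common axis, so total angular momentum is conserved.
Moments of inertia: I_A = (9.20)(0.357)² = 1.173 kg·m²; I_B = ½(5.04)(0.421)² = 0.4466 kg·m².
Taking A's sense as positive: L = (1.173)(717) − (0.4466)(1300) = 260.1 kg·m²·rpm.
Combined I = 1.173 + 0.4466 = 1.619 kg·m².
ω_f = L / I = 260.1 / 1.619 = 160.6 rpm.

|ω_f| ≈ 161 rpm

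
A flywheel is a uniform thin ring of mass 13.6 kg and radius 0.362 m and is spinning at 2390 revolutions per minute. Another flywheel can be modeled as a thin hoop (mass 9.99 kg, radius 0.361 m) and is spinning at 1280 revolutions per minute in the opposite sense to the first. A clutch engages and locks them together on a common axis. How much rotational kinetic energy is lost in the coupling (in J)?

ΔKE lost ≈ 55600 J

No external torque acts about the common axis, so total angular momentum is conserved.
Moments of inertia: I_A = (13.6)(0.362)² = 1.782 kg·m²; I_B = (9.99)(0.361)² = 1.302 kg·m².
Taking A's sense as positive: L = (1.782)(2390) − (1.302)(1280) = 2593 kg·m²·rpm.
Combined I = 1.782 + 1.302 = 3.084 kg·m².
ω_f = L / I = 2593 / 3.084 = 840.8 rpm.
KE_i = ½ΣIω² = 67510 J; KE_f = ½(3.084)(88.04)² = 11950 J.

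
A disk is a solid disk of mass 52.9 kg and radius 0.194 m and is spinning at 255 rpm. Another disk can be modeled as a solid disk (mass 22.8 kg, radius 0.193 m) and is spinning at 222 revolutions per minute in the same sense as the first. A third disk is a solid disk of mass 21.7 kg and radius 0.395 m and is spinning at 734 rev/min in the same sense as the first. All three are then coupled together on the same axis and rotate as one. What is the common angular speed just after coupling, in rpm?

No external torque acts about the common axis, so total angular momentum is conserved.
Moments of inertia: I_A = ½(52.9)(0.194)² = 0.9955 kg·m²; I_B = ½(22.8)(0.193)² = 0.4246 kg·m²; I_C = ½(21.7)(0.395)² = 1.693 kg·m².
Taking A's sense as positive: L = (0.9955)(255) + (0.4246)(222) + (1.693)(734) = 1591 kg·m²·rpm.
Combined I = 0.9955 + 0.4246 + 1.693 = 3.113 kg·m².
ω_f = L / I = 1591 / 3.113 = 511.0 rpm.

|ω_f| ≈ 511 rpm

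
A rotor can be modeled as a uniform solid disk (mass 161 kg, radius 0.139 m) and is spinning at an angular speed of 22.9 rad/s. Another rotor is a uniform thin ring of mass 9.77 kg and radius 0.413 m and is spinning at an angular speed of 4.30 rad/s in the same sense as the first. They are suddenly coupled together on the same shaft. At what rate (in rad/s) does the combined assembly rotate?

No external torque acts about the common axis, so total angular momentum is conserved.
Moments of inertia: I_A = ½(161)(0.139)² = 1.555 kg·m²; I_B = (9.77)(0.413)² = 1.666 kg·m².
Taking A's sense as positive: L = (1.555)(22.9) + (1.666)(4.30) = 42.78 kg·m²·rad/s.
Combined I = 1.555 + 1.666 = 3.222 kg·m².
ω_f = L / I = 42.78 / 3.222 = 13.28 rad/s.

|ω_f| ≈ 13.3 rad/s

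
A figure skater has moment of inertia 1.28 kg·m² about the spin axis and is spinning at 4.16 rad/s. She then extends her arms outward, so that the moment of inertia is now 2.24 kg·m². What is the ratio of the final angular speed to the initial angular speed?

Angular momentum about the spin axis is conserved since the torque about it is zero.
ω₂/ω₁ = I₁/I₂ = 1.280 / 2.240 = 0.5714.

ω₂/ω₁ ≈ 0.571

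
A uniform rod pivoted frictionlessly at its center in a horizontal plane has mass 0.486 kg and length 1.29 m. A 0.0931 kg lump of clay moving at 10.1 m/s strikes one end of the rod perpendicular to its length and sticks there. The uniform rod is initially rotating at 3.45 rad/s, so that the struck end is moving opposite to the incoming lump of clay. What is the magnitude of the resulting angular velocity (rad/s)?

The axle reaction passes through the pivot and exerts no torque about it; angular momentum about the pivot is conserved through the impact.
I_p = (1/12)(0.486)(1.29)² = 0.06740 kg·m². Taking the sense of the lump of clay's angular momentum as positive, L_{lump} = m v R = (0.0931)(10.1)(1.29/2) = 0.6065 kg·m²/s.
L_i = −I_p ω_p + m v R = −(0.06740)(3.45) + 0.6065 = 0.3740 kg·m²/s.
After sticking, I_f = I_p + m R² = 0.06740 + (0.0931)(1.29/2)² = 0.1061 kg·m².
ω_f = L_i / I_f = 0.3740 / 0.1061 = 3.524 rad/s.

|ω_f| ≈ 3.52 rad/s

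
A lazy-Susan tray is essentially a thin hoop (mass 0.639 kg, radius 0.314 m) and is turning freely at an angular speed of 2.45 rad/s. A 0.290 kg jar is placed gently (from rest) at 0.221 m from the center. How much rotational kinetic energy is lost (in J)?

No external torque acts about the center; L_before = L_after.
I_p = (0.639)(0.314)² = 0.06300 kg·m².
Added inertia Σmr² = (0.290)(0.221)² = 0.01416 kg·m²; I_f = 0.06300 + 0.01416 = 0.07717 kg·m².
ω_f = I_p ω_i / I_f = (0.06300)(2.45) / 0.07717 = 2.000 rad/s.
KE_i = ½(0.06300)(2.450 rad/s)² = 0.1891 J; KE_f = ½(0.07717)(2.000)² = 0.1544 J.

energy lost ≈ 0.0347 J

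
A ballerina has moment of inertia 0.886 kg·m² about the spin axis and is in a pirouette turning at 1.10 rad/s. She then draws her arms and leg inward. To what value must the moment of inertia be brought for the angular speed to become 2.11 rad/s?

No external torque acts about the spin axis, so angular momentum is conserved.
I₂ = I₁ω₁ / ω₂ = (0.886)(1.10) / (2.11) = 0.4619 kg·m².

I₂ ≈ 0.462 kg·m²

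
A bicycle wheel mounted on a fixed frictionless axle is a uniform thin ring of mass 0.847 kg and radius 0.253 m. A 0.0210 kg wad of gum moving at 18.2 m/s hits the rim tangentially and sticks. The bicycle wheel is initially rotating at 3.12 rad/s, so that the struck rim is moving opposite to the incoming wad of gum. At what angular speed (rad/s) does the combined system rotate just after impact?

About the axle the impulsive forces during the collision are internal, so angular momentum about that axis is conserved.
I_p = (0.847)(0.253)² = 0.05422 kg·m². Taking the sense of the wad of gum's angular momentum as positive, L_{wad} = m v R = (0.0210)(18.2)(0.253) = 0.09670 kg·m²/s.
L_i = −I_p ω_p + m v R = −(0.05422)(3.12) + 0.09670 = -0.07246 kg·m²/s.
After sticking, I_f = I_p + m R² = 0.05422 + (0.0210)(0.253)² = 0.05556 kg·m².
ω_f = L_i / I_f = -0.07246 / 0.05556 = -1.304 rad/s.

|ω_f| ≈ 1.30 rad/s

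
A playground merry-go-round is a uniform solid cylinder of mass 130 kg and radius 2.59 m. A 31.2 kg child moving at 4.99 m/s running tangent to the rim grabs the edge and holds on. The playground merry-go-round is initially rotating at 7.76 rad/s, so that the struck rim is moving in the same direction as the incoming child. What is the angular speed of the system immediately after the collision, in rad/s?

|ω_f| ≈ 5.87 rad/s

The axle reaction passes through the axle and exerts no torque about it; angular momentum about the axle is conserved through the impact.
I_p = ½(130)(2.59)² = 436.0 kg·m². Taking the sense of the child's angular momentum as positive, L_{child} = m v R = (31.2)(4.99)(2.59) = 403.2 kg·m²/s.
L_i = +I_p ω_p + m v R = +(436.0)(7.76) + 403.2 = 3787 kg·m²/s.
After sticking, I_f = I_p + m R² = 436.0 + (31.2)(2.59)² = 645.3 kg·m².
ω_f = L_i / I_f = 3787 / 645.3 = 5.868 rad/s.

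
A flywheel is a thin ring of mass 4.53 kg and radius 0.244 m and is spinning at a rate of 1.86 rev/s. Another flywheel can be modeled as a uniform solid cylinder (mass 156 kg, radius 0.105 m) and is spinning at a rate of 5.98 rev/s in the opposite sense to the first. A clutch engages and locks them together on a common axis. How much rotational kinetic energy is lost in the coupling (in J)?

ΔKE lost ≈ 249 J

The coupling torques are internal; angular momentum about the shared axis is conserved.
Moments of inertia: I_A = (4.53)(0.244)² = 0.2697 kg·m²; I_B = ½(156)(0.105)² = 0.8599 kg·m².
Taking A's sense as positive: L = (0.2697)(1.86) − (0.8599)(5.98) = -4.641 kg·m²·rev/s.
Combined I = 0.2697 + 0.8599 = 1.130 kg·m².
ω_f = L / I = -4.641 / 1.130 = -4.108 rev/s.
KE_i = ½ΣIω² = 625.4 J; KE_f = ½(1.130)(25.81)² = 376.3 J.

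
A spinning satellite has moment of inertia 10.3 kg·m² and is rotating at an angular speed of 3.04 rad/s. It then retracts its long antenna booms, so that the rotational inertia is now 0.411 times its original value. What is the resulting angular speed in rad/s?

ω₂ ≈ 7.40 rad/s

No external torque acts about the spin axis, so angular momentum is conserved.
I₂ = 0.411 × 10.3 = 4.233 kg·m².
ω₂ = I₁ω₁ / I₂ = (10.30)(3.04 rad/s) / (4.233) = 7.397 rad/s.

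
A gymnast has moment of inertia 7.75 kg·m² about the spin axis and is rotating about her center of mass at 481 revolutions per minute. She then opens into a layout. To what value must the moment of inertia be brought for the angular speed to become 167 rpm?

No external torque acts about the spin axis, so angular momentum is conserved.
I₂ = I₁ω₁ / ω₂ = (7.75)(481) / (167) = 22.32 kg·m².

I₂ ≈ 22.3 kg·m²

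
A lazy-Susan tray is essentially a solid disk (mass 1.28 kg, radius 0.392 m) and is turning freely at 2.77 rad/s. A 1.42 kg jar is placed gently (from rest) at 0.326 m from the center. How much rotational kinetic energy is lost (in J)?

The added mass arrives with no angular momentum about the center, and any external torque about the center is negligible, so the system's angular momentum is conserved.
I_p = ½(1.28)(0.392)² = 0.09834 kg·m².
Added inertia Σmr² = (1.42)(0.326)² = 0.1509 kg·m²; I_f = 0.09834 + 0.1509 = 0.2493 kg·m².
ω_f = I_p ω_i / I_f = (0.09834)(2.77) / 0.2493 = 1.093 rad/s.
KE_i = ½(0.09834)(2.770 rad/s)² = 0.3773 J; KE_f = ½(0.2493)(1.093)² = 0.1489 J.

energy lost ≈ 0.228 J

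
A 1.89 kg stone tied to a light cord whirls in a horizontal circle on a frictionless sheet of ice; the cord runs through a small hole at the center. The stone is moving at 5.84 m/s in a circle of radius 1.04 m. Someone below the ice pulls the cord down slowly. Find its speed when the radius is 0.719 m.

v₂ ≈ 8.45 m/s

The only horizontal force on the mass is along the cord (radial), so it exerts no torque about the hole and angular momentum m v r is conserved.
v₂ = v₁ r₁ / r₂ = (5.84)(1.04) / (0.719) = 8.447 m/s.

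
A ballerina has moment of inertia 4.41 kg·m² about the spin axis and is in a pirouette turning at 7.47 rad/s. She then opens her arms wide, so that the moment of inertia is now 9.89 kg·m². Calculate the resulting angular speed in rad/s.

With no external torque about the axis, L is conserved: I₁ω₁ = I₂ω₂.
ω₂ = I₁ω₁ / I₂ = (4.410)(7.47 rad/s) / (9.890) = 3.331 rad/s.

ω₂ ≈ 3.33 rad/s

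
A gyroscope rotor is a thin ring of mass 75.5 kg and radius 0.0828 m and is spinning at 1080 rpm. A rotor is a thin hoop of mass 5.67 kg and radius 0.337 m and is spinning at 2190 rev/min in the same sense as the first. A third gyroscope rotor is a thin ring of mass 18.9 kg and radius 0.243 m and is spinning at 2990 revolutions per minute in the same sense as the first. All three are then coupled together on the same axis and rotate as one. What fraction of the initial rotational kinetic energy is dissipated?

No external torque acts about the common axis, so total angular momentum is conserved.
Moments of inertia: I_A = (75.5)(0.0828)² = 0.5176 kg·m²; I_B = (5.67)(0.337)² = 0.6439 kg·m²; I_C = (18.9)(0.243)² = 1.116 kg·m².
Taking A's sense as positive: L = (0.5176)(1080) + (0.6439)(2190) + (1.116)(2990) = 5306 kg·m²·rpm.
Combined I = 0.5176 + 0.6439 + 1.116 = 2.278 kg·m².
ω_f = L / I = 5306 / 2.278 = 2330 rpm.
KE_i = ½ΣIω² = 74950 J; KE_f = ½(2.278)(244.0)² = 67780 J.
Fraction dissipated = (KE_i − KE_f)/KE_i = 0.09565.

fraction ≈ 0.0957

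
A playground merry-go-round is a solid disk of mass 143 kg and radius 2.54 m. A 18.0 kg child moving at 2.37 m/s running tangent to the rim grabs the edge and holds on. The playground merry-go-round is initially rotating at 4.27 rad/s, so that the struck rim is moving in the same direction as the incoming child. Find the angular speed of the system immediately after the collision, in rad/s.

The axle reaction passes through the axle and exerts no torque about it; angular momentum about the axle is conserved through the impact.
I_p = ½(143)(2.54)² = 461.3 kg·m². Taking the sense of the child's angular momentum as positive, L_{child} = m v R = (18.0)(2.37)(2.54) = 108.4 kg·m²/s.
L_i = +I_p ω_p + m v R = +(461.3)(4.27) + 108.4 = 2078 kg·m²/s.
After sticking, I_f = I_p + m R² = 461.3 + (18.0)(2.54)² = 577.4 kg·m².
ω_f = L_i / I_f = 2078 / 577.4 = 3.599 rad/s.

|ω_f| ≈ 3.60 rad/s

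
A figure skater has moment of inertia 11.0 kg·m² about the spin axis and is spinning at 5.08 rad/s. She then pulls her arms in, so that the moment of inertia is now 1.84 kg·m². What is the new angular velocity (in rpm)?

ω₂ ≈ 290 rpm

Angular momentum about the spin axis is conserved since the torque about it is zero.
ω₂ = I₁ω₁ / I₂ = (11.00)(5.08 rad/s) / (1.840) = 30.37 rad/s = 290.0 rpm.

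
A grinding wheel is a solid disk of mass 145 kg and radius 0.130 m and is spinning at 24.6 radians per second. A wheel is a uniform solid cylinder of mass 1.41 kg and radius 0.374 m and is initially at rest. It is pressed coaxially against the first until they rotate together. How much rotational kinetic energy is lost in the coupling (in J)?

The coupling torques are internal; angular momentum about the shared axis is conserved.
Moments of inertia: I_A = ½(145)(0.130)² = 1.225 kg·m²; I_B = ½(1.41)(0.374)² = 0.09861 kg·m².
Taking A's sense as positive: L = (1.225)(24.6) = 30.14 kg·m²·rad/s.
Combined I = 1.225 + 0.09861 = 1.324 kg·m².
ω_f = L / I = 30.14 / 1.324 = 22.77 rad/s.
KE_i = ½ΣIω² = 370.7 J; KE_f = ½(1.324)(22.77)² = 343.1 J.

ΔKE lost ≈ 27.6 J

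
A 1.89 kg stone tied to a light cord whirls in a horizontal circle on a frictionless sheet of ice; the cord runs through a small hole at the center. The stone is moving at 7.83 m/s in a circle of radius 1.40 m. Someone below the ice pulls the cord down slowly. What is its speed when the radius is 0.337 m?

v₂ ≈ 32.5 m/s

The only horizontal force on the mass is along the cord (radial), so it exerts no torque about the hole and angular momentum m v r is conserved.
v₂ = v₁ r₁ / r₂ = (7.83)(1.40) / (0.337) = 32.53 m/s.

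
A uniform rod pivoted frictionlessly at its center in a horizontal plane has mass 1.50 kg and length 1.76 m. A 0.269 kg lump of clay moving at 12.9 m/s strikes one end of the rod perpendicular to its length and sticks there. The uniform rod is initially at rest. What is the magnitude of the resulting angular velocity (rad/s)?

|ω_f| ≈ 5.13 rad/s

About the pivot the impulsive forces during the collision are internal, so angular momentum about that axis is conserved.
I_p = (1/12)(1.50)(1.76)² = 0.3872 kg·m². Taking the sense of the lump of clay's angular momentum as positive, L_{lump} = m v R = (0.269)(12.9)(1.76/2) = 3.054 kg·m²/s.
L_i = 0 + 3.054 = 3.054 kg·m²/s.
After sticking, I_f = I_p + m R² = 0.3872 + (0.269)(1.76/2)² = 0.5955 kg·m².
ω_f = L_i / I_f = 3.054 / 0.5955 = 5.128 rad/s.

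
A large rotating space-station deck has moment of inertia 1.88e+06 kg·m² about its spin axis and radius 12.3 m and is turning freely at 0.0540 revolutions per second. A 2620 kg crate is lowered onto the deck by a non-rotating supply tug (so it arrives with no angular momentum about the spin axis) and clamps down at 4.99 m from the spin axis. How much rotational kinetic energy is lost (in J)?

The added mass arrives with no angular momentum about the spin axis, and any external torque about the spin axis is negligible, so the system's angular momentum is conserved.
Added inertia Σmr² = (2620)(4.99)² = 65240 kg·m²; I_f = 1.880e+06 + 65240 = 1.945e+06 kg·m².
ω_f = I_p ω_i / I_f = (1.880e+06)(0.0540) / 1.945e+06 = 0.05219 rev/s.
KE_i = ½(1.880e+06)(0.3393 rad/s)² = 1.082e+05 J; KE_f = ½(1.945e+06)(0.3279)² = 1.046e+05 J.

energy lost ≈ 3630 J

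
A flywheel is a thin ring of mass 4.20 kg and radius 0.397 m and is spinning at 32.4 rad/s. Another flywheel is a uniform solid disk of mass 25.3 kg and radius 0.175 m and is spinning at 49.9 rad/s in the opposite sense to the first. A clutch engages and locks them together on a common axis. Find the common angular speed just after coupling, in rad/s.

The coupling torques are internal; angular momentum about the shared axis is conserved.
Moments of inertia: I_A = (4.20)(0.397)² = 0.6620 kg·m²; I_B = ½(25.3)(0.175)² = 0.3874 kg·m².
Taking A's sense as positive: L = (0.6620)(32.4) − (0.3874)(49.9) = 2.116 kg·m²·rad/s.
Combined I = 0.6620 + 0.3874 = 1.049 kg·m².
ω_f = L / I = 2.116 / 1.049 = 2.016 rad/s.

|ω_f| ≈ 2.02 rad/s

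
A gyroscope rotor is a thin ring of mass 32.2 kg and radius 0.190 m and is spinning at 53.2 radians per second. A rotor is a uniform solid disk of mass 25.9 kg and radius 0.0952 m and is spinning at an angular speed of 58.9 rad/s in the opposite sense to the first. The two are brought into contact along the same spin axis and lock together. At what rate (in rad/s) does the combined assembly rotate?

No external torque acts about the common axis, so total angular momentum is conserved.
Moments of inertia: I_A = (32.2)(0.190)² = 1.162 kg·m²; I_B = ½(25.9)(0.0952)² = 0.1174 kg·m².
Taking A's sense as positive: L = (1.162)(53.2) − (0.1174)(58.9) = 54.93 kg·m²·rad/s.
Combined I = 1.162 + 0.1174 = 1.280 kg·m².
ω_f = L / I = 54.93 / 1.280 = 42.92 rad/s.

|ω_f| ≈ 42.9 rad/s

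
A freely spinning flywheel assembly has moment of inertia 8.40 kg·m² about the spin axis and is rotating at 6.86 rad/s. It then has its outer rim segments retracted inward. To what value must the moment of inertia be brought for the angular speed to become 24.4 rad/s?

I₂ ≈ 2.36 kg·m²

Angular momentum about the spin axis is conserved since the torque about it is zero.
I₂ = I₁ω₁ / ω₂ = (8.40)(6.86) / (24.4) = 2.362 kg·m².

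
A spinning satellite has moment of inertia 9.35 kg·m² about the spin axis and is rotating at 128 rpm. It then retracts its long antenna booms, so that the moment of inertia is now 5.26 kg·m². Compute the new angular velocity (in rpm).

ω₂ ≈ 228 rpm

Angular momentum about the spin axis is conserved since the torque about it is zero.
ω₂ = I₁ω₁ / I₂ = (9.350)(128 rpm) / (5.260) = 227.5 rpm.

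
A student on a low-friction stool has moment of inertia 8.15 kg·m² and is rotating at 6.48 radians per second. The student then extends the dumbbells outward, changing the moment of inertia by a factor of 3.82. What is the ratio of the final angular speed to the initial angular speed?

ω₂/ω₁ ≈ 0.262

With no external torque about the axis, L is conserved: I₁ω₁ = I₂ω₂.
I₂ = 3.82 × 8.15 = 31.13 kg·m².
ω₂/ω₁ = I₁/I₂ = 8.150 / 31.13 = 0.2618.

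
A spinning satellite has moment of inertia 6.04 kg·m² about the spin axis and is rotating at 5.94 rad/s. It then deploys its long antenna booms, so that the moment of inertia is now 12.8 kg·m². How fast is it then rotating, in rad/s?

ω₂ ≈ 2.80 rad/s

Angular momentum about the spin axis is conserved since the torque about it is zero.
ω₂ = I₁ω₁ / I₂ = (6.040)(5.94 rad/s) / (12.80) = 2.803 rad/s.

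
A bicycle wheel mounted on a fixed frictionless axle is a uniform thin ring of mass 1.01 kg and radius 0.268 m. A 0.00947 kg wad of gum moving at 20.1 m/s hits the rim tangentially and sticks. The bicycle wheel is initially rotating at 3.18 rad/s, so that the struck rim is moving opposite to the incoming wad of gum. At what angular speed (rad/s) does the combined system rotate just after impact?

The axle reaction passes through the axle and exerts no torque about it; angular momentum about the axle is conserved through the impact.
I_p = (1.01)(0.268)² = 0.07254 kg·m². Taking the sense of the wad of gum's angular momentum as positive, L_{wad} = m v R = (0.00947)(20.1)(0.268) = 0.05101 kg·m²/s.
L_i = −I_p ω_p + m v R = −(0.07254)(3.18) + 0.05101 = -0.1797 kg·m²/s.
After sticking, I_f = I_p + m R² = 0.07254 + (0.00947)(0.268)² = 0.07322 kg·m².
ω_f = L_i / I_f = -0.1797 / 0.07322 = -2.454 rad/s.

|ω_f| ≈ 2.45 rad/s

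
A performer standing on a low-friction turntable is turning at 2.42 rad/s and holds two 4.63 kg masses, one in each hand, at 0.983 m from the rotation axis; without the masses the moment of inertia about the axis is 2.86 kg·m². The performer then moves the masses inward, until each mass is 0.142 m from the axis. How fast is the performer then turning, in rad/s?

ω₂ ≈ 9.38 rad/s

Angular momentum about the spin axis is conserved since the torque about it is zero.
I₁ = 2.86 + 2(4.63)(0.983)² = 11.81 kg·m²; I₂ = 2.86 + 2(4.63)(0.142)² = 3.047 kg·m².
ω₂ = I₁ω₁ / I₂ = (11.81)(2.42 rad/s) / (3.047) = 9.379 rad/s.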